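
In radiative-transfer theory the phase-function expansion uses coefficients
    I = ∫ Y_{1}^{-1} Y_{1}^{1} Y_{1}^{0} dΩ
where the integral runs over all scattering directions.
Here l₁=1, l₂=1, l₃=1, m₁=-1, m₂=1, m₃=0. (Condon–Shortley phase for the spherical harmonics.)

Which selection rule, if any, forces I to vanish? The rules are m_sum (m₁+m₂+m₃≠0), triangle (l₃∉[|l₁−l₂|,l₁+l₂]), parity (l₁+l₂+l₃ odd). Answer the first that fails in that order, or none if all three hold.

parity

azimuthal sum: -1 + 1 + 0 = 0  ✓
0 ≤ 1 ≤ 2 (triangle on l)  ✓
L = 1 + 1 + 1 = 3 (odd)  ✗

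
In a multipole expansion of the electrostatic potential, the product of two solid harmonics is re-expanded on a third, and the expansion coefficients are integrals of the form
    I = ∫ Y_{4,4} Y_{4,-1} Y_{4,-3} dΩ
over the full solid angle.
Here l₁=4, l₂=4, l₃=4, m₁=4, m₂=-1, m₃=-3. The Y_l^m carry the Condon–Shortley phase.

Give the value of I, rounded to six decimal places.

-0.168431

m-sum 0 ✓  L=12 even ✓  0≤4≤8 ✓
Π(2lᵢ+1) = 9×9×9 = 729
triangle coeff Δ(4,4,4) = 1/450450
Σ_t [0,4]: t=0:+1/13824 t=1:−1/216 t=2:+1/64 t=3:−1/216 t=4:+1/13824 = 5/768
(3j)²=18/1001 [(4 4 4; 0 0 0)], sign=+1
Σ_t [0,0]: t=0:+1/3456 = 1/3456
(3j)²=35/1287 [(4 4 4; 4 -1 -3)], sign=-1
⇒ 4πI² = 7290/20449
I = (-1)√(7290/20449/(4π)) = -0.16843130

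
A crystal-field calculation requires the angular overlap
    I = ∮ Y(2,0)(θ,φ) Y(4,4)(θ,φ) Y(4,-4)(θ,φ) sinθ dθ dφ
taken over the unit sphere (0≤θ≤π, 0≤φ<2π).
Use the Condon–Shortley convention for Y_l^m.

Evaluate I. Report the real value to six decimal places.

Rules hold: Σm=0, L=10 even, 2≤4≤6.
N = 5·9·9 = 405
Δ = 2!·2!·6!/11! = 1/13860
Racah Σ t=0..2: t=0:+1/192 t=1:−1/36 t=2:+1/192 = -5/288
⇒ 3j(2 4 4; 0 0 0)² = 20/693, sgn -1
Racah Σ t=2..2: t=2:+1/2880 = 1/2880
⇒ 3j(2 4 4; 0 4 -4)² = 28/495, sgn +1
4πI² = N·(3j₀)²·(3jₘ)² = 80/121
I = -1·√(0.661157/4π) = -0.22937568

-0.229376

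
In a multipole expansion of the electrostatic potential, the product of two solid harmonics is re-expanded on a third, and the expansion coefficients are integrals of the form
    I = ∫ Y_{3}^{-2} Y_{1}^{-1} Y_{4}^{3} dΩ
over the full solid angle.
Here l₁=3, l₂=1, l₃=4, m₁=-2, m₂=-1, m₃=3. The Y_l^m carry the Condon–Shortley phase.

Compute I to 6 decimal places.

-0.282095

Checks pass: Σm=0; 8 even; l₃=4∈[2,4].
(2·3+1)(2·1+1)(2·4+1) = 189
Δ: 0! 6! 2! / 9! → 1/252
sum: t=0:+1/36 = 1/36
3j²(3 1 4; 0 0 0) = Δ·Π!·Σ² = 4/63  (sign +1)
sum: t=0:+1/240 = 1/240
3j²(3 1 4; -2 -1 3) = Δ·Π!·Σ² = 1/12  (sign -1)
combine: 4πI² = 189·4/63·1/12 = 1/1
take √, sign -1: I = -0.28209479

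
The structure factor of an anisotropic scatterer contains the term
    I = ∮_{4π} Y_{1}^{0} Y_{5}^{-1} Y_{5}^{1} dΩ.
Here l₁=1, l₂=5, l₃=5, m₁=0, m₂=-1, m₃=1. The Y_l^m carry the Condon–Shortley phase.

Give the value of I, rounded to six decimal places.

0.000000

Σlᵢ=11 odd — θ-integrand is odd under cosθ→−cosθ; I=0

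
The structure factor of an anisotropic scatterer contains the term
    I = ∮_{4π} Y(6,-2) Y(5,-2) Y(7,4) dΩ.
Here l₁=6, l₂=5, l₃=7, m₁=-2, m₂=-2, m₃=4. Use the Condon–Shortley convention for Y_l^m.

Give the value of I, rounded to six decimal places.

Checks pass: Σm=0; 18 even; l₃=7∈[1,11].
(2·6+1)(2·5+1)(2·7+1) = 2145
Δ: 4! 8! 6! / 19! → 1/174594420
sum: t=0:+1/4147200 t=1:−1/207360 t=2:+1/82944 t=3:−1/207360 t=4:+1/4147200 = 1/345600
3j²(6 5 7; 0 0 0) = Δ·Π!·Σ² = 420/46189  (sign -1)
sum: t=0:+1/34836480 t=1:−1/1451520 t=2:+1/691200 t=3:−1/3110400 = 1/2150400
3j²(6 5 7; -2 -2 4) = Δ·Π!·Σ² = 729/83980  (sign -1)
combine: 4πI² = 2145·420/46189·729/83980 = 229635/1356277
take √, sign +1: I = 0.11607533

0.116075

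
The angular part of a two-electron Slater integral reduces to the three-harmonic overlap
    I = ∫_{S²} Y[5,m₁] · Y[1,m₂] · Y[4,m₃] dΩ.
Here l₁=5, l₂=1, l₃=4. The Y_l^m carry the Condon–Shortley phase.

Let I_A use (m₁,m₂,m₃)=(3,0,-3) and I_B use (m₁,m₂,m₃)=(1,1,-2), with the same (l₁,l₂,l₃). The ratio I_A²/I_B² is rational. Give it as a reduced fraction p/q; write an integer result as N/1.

8/3

l's match ⇒ only the (l;m) 3-j factors differ between A and B.
A: triangle coeff Δ(5,1,4) = 1/495; Σ_t [1,1]: t=1:−1/5040 = -1/5040; (3j)²=16/495 [(5 1 4; 3 0 -3)], sign=+1
B: triangle coeff Δ(5,1,4) = 1/495; Σ_t [2,2]: t=2:+1/2880 = 1/2880; (3j)²=2/165 [(5 1 4; 1 1 -2)], sign=+1
I_A²/I_B² = (16/495)/(2/165) = 8/3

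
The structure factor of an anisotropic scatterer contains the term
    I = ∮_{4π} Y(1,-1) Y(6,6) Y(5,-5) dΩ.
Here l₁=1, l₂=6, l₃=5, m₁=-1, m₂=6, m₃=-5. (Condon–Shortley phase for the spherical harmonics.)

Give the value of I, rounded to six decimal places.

0.331940

m-sum 0 ✓  L=12 even ✓  5≤5≤7 ✓
Π(2lᵢ+1) = 3×13×11 = 429
triangle coeff Δ(1,6,5) = 1/858
Σ_t [1,1]: t=1:−1/14400 = -1/14400
(3j)²=6/143 [(1 6 5; 0 0 0)], sign=+1
Σ_t [2,2]: t=2:+1/7257600 = 1/7257600
(3j)²=1/13 [(1 6 5; -1 6 -5)], sign=+1
⇒ 4πI² = 18/13
I = (+1)√(18/13/(4π)) = 0.33194004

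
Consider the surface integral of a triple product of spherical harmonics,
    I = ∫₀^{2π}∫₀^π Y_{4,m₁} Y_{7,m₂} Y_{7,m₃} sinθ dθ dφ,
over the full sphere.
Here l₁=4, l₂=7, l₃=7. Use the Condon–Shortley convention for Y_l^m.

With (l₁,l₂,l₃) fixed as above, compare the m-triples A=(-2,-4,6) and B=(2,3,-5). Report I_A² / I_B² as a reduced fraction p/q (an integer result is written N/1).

17303/6728

Shared (l₁,l₂,l₃)=(4,7,7): N and (l;000)² cancel in I_A²/I_B².
A: Δ = 4!·4!·10!/19! = 1/58198140; Racah Σ t=2..3: t=2:+1/34836480 t=3:−1/130636800 = 11/522547200; ⇒ 3j(4 7 7; -2 -4 6)² = 1331/81396, sgn -1
B: Δ = 4!·4!·10!/19! = 1/58198140; Racah Σ t=0..2: t=0:+1/348364800 t=1:−1/13063680 t=2:+1/7741440 = 29/522547200; ⇒ 3j(4 7 7; 2 3 -5)² = 1682/264537, sgn +1
I_A²/I_B² = (1331/81396)/(1682/264537) = 17303/6728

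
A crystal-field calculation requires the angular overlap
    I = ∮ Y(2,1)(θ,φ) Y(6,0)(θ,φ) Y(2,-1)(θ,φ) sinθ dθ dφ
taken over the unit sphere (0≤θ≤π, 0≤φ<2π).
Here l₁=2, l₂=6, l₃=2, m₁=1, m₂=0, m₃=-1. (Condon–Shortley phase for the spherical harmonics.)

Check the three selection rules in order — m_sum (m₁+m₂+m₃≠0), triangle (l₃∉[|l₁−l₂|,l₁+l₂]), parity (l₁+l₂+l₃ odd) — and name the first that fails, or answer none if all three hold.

m₁+m₂+m₃ = 1 + 0 − 1 = 0  ✓
triangle: |2−6|=4 ≤ l₃=2 ≤ 2+6=8  ✗
parity: l₁+l₂+l₃ = 10 is even

triangle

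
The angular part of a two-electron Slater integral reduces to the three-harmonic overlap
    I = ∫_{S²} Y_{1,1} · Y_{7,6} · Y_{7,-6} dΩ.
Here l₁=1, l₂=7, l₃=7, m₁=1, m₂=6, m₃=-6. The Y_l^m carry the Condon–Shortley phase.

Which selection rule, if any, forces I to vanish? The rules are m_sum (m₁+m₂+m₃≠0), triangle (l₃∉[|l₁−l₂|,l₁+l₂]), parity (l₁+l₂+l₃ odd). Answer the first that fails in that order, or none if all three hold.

m₁+m₂+m₃ = 1 + 6 − 6 = 1  ✗
triangle: |1−7|=6 ≤ l₃=7 ≤ 1+7=8
parity: l₁+l₂+l₃ = 15 is odd

m_sum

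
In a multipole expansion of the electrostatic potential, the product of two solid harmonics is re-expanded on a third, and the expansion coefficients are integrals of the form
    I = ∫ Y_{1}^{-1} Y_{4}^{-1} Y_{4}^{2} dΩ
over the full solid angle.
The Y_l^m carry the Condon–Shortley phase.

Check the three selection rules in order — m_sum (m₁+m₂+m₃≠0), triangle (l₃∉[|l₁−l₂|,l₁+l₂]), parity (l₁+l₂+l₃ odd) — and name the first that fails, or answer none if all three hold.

parity

m₁+m₂+m₃ = -1 − 1 + 2 = 0  ✓
triangle: |1−4|=3 ≤ l₃=4 ≤ 1+4=5  ✓
parity: l₁+l₂+l₃ = 9 is odd  ✗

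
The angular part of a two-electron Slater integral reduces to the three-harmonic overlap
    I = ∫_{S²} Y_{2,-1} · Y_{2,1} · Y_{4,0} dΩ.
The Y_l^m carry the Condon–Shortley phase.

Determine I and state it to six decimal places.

0.161197

Checks pass: Σm=0; 8 even; l₃=4∈[0,4].
(2·2+1)(2·2+1)(2·4+1) = 225
Δ: 0! 4! 4! / 9! → 1/630
sum: t=0:+1/16 = 1/16
3j²(2 2 4; 0 0 0) = Δ·Π!·Σ² = 2/35  (sign +1)
sum: t=0:+1/36 = 1/36
3j²(2 2 4; -1 1 0) = Δ·Π!·Σ² = 8/315  (sign +1)
combine: 4πI² = 225·2/35·8/315 = 16/49
take √, sign +1: I = 0.16119702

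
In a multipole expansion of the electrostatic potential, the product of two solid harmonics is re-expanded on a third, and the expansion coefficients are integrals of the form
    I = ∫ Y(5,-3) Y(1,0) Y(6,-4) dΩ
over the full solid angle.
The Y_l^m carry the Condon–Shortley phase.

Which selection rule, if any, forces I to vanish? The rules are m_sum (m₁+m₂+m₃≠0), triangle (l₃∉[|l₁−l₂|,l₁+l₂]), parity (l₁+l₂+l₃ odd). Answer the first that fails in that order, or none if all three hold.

m₁+m₂+m₃ = -3 + 0 − 4 = -7  ✗
triangle: |5−1|=4 ≤ l₃=6 ≤ 5+1=6
parity: l₁+l₂+l₃ = 12 is even

m_sum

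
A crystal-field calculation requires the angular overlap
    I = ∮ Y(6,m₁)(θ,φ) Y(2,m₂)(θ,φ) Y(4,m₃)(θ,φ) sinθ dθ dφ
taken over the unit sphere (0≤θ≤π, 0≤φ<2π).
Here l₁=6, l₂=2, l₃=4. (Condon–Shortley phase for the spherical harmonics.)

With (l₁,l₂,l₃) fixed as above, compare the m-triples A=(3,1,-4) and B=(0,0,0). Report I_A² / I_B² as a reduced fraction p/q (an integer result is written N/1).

Same 6,2,4: normalisation and zero-m 3j drop out of the ratio.
A: Δ: 4! 8! 0! / 13! → 1/6435; sum: t=3:−1/241920 = -1/241920; 3j²(6 2 4; 3 1 -4) = Δ·Π!·Σ² = 1/715  (sign -1)
B: Δ: 4! 8! 0! / 13! → 1/6435; sum: t=2:+1/2304 = 1/2304; 3j²(6 2 4; 0 0 0) = Δ·Π!·Σ² = 5/143  (sign +1)
I_A²/I_B² = (1/715)/(5/143) = 1/25

1/25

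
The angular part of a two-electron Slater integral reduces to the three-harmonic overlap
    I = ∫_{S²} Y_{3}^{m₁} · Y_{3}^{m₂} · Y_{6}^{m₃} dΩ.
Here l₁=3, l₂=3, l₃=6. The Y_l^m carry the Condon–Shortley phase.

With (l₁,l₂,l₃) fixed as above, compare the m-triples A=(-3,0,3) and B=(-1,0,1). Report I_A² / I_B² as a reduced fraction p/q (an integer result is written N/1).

l's match ⇒ only the (l;m) 3-j factors differ between A and B.
A: triangle coeff Δ(3,3,6) = 1/12012; Σ_t [0,0]: t=0:+1/25920 = 1/25920; (3j)²=1/143 [(3 3 6; -3 0 3)], sign=-1
B: triangle coeff Δ(3,3,6) = 1/12012; Σ_t [0,0]: t=0:+1/1728 = 1/1728; (3j)²=25/858 [(3 3 6; -1 0 1)], sign=-1
I_A²/I_B² = (1/143)/(25/858) = 6/25

6/25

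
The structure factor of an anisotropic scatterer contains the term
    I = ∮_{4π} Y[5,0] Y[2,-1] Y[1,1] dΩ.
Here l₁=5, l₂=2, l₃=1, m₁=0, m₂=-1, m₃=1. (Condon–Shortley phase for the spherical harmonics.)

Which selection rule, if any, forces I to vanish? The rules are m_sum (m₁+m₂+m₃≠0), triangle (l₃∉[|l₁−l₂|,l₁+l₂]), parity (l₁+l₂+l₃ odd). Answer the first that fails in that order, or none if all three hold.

triangle

Σmᵢ = 0  ✓
l₃∈[|l₁−l₂|,l₁+l₂]=[3,7], have l₃=1  ✗
Σlᵢ = 8 ⇒ even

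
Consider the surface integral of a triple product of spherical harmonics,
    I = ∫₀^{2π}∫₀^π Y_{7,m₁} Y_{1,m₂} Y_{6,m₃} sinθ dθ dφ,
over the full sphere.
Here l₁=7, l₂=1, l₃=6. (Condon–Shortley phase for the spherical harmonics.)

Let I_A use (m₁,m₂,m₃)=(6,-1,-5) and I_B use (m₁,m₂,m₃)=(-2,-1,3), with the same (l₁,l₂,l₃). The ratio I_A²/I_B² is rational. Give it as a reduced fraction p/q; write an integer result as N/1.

Same 7,1,6: normalisation and zero-m 3j drop out of the ratio.
A: Δ: 2! 12! 0! / 15! → 1/1365; sum: t=0:+1/79833600 = 1/79833600; 3j²(7 1 6; 6 -1 -5) = Δ·Π!·Σ² = 2/35  (sign -1)
B: Δ: 2! 12! 0! / 15! → 1/1365; sum: t=0:+1/4354560 = 1/4354560; 3j²(7 1 6; -2 -1 3) = Δ·Π!·Σ² = 2/273  (sign -1)
I_A²/I_B² = (2/35)/(2/273) = 39/5

39/5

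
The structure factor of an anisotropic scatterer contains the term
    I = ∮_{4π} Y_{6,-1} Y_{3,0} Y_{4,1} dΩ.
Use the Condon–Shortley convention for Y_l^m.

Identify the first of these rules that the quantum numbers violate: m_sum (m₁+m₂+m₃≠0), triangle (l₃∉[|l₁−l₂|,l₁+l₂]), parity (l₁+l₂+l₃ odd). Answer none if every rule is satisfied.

azimuthal sum: -1 + 0 + 1 = 0  ✓
3 ≤ 4 ≤ 9 (triangle on l)  ✓
L = 6 + 3 + 4 = 13 (odd)  ✗

parity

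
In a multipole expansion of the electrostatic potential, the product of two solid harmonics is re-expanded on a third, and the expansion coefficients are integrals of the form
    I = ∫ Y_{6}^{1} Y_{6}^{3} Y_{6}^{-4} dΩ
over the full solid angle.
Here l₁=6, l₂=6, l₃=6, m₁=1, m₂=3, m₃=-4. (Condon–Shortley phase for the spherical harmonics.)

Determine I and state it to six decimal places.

-0.084679

Rules hold: Σm=0, L=18 even, 0≤6≤12.
N = 13·13·13 = 2197
Δ = 6!·6!·6!/19! = 1/325909584
Racah Σ t=0..6: t=0:+1/373248000 t=1:−1/1728000 t=2:+1/110592 t=3:−1/46656 t=4:+1/110592 t=5:−1/1728000 t=6:+1/373248000 = -7/1555200
⇒ 3j(6 6 6; 0 0 0)² = 400/46189, sgn -1
Racah Σ t=3..5: t=3:−1/1244160 t=4:+1/691200 t=5:−1/4147200 = 1/2488320
⇒ 3j(6 6 6; 1 3 -4)² = 875/184756, sgn +1
4πI² = N·(3j₀)²·(3jₘ)² = 1137500/12623809
I = -1·√(0.0901075/4π) = -0.08467897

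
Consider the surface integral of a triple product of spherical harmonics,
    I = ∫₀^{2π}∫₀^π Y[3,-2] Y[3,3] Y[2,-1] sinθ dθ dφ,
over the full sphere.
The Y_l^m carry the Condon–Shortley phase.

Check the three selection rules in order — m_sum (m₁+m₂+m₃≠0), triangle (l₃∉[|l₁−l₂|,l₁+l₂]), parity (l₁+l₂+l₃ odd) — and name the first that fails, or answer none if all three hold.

Σmᵢ = 0  ✓
l₃∈[|l₁−l₂|,l₁+l₂]=[0,6], have l₃=2  ✓
Σlᵢ = 8 ⇒ even  ✓

none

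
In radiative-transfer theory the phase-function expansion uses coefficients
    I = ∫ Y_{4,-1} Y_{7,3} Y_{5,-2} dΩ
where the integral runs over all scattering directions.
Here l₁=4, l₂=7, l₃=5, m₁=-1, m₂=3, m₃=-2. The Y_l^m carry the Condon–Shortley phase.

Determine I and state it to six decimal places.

Rules hold: Σm=0, L=16 even, 3≤5≤11.
N = 9·15·11 = 1485
Δ = 6!·2!·8!/17! = 1/6126120
Racah Σ t=2..4: t=2:+1/69120 t=3:−1/20736 t=4:+1/69120 = -1/51840
⇒ 3j(4 7 5; 0 0 0)² = 280/21879, sgn +1
Racah Σ t=3..5: t=3:−1/362880 t=4:+1/69120 t=5:−1/172800 = 43/7257600
⇒ 3j(4 7 5; -1 3 -2)² = 1849/170170, sgn -1
4πI² = N·(3j₀)²·(3jₘ)² = 110940/537251
I = -1·√(0.206496/4π) = -0.12818893

-0.128189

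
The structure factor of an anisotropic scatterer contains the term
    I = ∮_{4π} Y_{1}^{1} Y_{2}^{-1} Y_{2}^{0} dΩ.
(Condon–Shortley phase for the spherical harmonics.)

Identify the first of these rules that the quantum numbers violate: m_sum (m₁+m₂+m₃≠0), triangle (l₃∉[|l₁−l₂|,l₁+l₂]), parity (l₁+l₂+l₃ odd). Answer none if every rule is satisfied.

azimuthal sum: 1 − 1 + 0 = 0  ✓
1 ≤ 2 ≤ 3 (triangle on l)  ✓
L = 1 + 2 + 2 = 5 (odd)  ✗

parity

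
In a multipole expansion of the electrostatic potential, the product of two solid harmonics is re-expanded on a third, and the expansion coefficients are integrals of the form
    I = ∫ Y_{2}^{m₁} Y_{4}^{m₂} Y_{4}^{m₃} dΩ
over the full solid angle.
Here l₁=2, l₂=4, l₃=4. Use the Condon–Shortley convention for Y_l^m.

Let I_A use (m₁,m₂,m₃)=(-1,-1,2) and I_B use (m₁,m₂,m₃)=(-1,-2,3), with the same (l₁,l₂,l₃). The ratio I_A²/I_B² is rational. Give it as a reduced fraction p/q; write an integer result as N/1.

81/175

Same 2,4,4: normalisation and zero-m 3j drop out of the ratio.
A: Δ: 2! 2! 6! / 11! → 1/13860; sum: t=1:−1/96 t=2:+1/240 = -1/160; 3j²(2 4 4; -1 -1 2) = Δ·Π!·Σ² = 27/1540  (sign -1)
B: Δ: 2! 2! 6! / 11! → 1/13860; sum: t=1:−1/240 t=2:+1/1440 = -1/288; 3j²(2 4 4; -1 -2 3) = Δ·Π!·Σ² = 5/132  (sign +1)
I_A²/I_B² = (27/1540)/(5/132) = 81/175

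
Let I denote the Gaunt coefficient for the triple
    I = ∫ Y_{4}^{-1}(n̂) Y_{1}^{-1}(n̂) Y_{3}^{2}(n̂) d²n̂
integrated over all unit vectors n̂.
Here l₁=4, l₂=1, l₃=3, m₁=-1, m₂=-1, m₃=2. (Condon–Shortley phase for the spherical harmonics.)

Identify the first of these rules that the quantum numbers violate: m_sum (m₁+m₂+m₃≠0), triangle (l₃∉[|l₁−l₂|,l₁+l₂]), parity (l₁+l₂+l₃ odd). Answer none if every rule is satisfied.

Σmᵢ = 0  ✓
l₃∈[|l₁−l₂|,l₁+l₂]=[3,5], have l₃=3  ✓
Σlᵢ = 8 ⇒ even  ✓

none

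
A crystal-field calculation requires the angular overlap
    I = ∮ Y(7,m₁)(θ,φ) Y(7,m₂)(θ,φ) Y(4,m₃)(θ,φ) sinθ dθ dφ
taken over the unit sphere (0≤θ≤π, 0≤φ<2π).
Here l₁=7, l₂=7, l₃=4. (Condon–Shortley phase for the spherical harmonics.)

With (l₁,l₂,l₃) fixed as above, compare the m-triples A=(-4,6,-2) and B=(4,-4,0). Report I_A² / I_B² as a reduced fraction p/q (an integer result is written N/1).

l's match ⇒ only the (l;m) 3-j factors differ between A and B.
A: triangle coeff Δ(7,7,4) = 1/58198140; Σ_t [9,10]: t=9:−1/34836480 t=10:+1/130636800 = -11/522547200; (3j)²=1331/81396 [(7 7 4; -4 6 -2)], sign=-1
B: triangle coeff Δ(7,7,4) = 1/58198140; Σ_t [0,3]: t=0:+1/130636800 t=1:−1/5806080 t=2:+1/2903040 t=3:−1/17418240 = 1/8164800; (3j)²=11264/1322685 [(7 7 4; 4 -4 0)], sign=+1
I_A²/I_B² = (1331/81396)/(11264/1322685) = 7865/4096

7865/4096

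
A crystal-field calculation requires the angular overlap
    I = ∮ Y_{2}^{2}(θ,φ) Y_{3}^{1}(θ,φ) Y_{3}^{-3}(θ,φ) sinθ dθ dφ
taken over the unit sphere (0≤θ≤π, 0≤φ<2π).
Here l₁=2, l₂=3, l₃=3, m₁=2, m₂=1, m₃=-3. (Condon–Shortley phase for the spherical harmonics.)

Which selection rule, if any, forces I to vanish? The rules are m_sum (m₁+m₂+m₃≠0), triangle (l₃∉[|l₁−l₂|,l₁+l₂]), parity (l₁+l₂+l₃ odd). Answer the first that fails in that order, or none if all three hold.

none

azimuthal sum: 2 + 1 − 3 = 0  ✓
1 ≤ 3 ≤ 5 (triangle on l)  ✓
L = 2 + 3 + 3 = 8 (even)  ✓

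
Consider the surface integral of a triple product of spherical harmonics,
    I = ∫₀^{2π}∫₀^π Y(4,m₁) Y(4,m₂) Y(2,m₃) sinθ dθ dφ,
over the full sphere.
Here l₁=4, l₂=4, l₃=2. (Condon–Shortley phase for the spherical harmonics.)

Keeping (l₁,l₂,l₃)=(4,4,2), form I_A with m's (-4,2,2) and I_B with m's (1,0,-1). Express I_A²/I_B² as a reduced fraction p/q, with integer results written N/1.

28/5

Shared (l₁,l₂,l₃)=(4,4,2): N and (l;000)² cancel in I_A²/I_B².
A: Δ = 6!·2!·2!/11! = 1/13860; Racah Σ t=6..6: t=6:+1/2880 = 1/2880; ⇒ 3j(4 4 2; -4 2 2)² = 2/165, sgn +1
B: Δ = 6!·2!·2!/11! = 1/13860; Racah Σ t=2..3: t=2:+1/96 t=3:−1/72 = -1/288; ⇒ 3j(4 4 2; 1 0 -1)² = 1/462, sgn +1
I_A²/I_B² = (2/165)/(1/462) = 28/5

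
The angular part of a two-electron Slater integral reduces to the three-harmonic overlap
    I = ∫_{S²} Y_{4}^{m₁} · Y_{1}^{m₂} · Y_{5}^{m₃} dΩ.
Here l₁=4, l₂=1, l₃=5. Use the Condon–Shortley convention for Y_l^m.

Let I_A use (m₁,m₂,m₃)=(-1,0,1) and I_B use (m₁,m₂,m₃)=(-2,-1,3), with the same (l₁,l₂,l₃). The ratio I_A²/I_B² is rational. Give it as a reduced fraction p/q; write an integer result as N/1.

Same 4,1,5: normalisation and zero-m 3j drop out of the ratio.
A: Δ: 0! 8! 2! / 11! → 1/495; sum: t=0:+1/720 = 1/720; 3j²(4 1 5; -1 0 1) = Δ·Π!·Σ² = 8/165  (sign +1)
B: Δ: 0! 8! 2! / 11! → 1/495; sum: t=0:+1/2880 = 1/2880; 3j²(4 1 5; -2 -1 3) = Δ·Π!·Σ² = 28/495  (sign +1)
I_A²/I_B² = (8/165)/(28/495) = 6/7

6/7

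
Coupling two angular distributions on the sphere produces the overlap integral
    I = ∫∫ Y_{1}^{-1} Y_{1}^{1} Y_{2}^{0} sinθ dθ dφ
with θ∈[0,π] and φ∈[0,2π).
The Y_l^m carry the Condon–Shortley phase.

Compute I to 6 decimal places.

0.126157

Rules hold: Σm=0, L=4 even, 0≤2≤2.
N = 3·3·5 = 45
Δ = 0!·2!·2!/5! = 1/30
Racah Σ t=0..0: t=0:+1/1 = 1/1
⇒ 3j(1 1 2; 0 0 0)² = 2/15, sgn +1
Racah Σ t=0..0: t=0:+1/4 = 1/4
⇒ 3j(1 1 2; -1 1 0)² = 1/30, sgn +1
4πI² = N·(3j₀)²·(3jₘ)² = 1/5
I = +1·√(0.2/4π) = 0.12615663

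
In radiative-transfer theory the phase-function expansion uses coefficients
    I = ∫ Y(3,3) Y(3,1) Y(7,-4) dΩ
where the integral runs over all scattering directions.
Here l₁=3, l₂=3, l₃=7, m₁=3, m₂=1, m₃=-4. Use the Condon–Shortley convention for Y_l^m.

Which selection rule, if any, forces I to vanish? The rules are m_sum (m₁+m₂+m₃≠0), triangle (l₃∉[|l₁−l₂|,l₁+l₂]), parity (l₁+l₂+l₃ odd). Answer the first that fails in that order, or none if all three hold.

azimuthal sum: 3 + 1 − 4 = 0  ✓
0 ≤ 7 ≤ 6 (triangle on l)  ✗
L = 3 + 3 + 7 = 13 (odd)

triangle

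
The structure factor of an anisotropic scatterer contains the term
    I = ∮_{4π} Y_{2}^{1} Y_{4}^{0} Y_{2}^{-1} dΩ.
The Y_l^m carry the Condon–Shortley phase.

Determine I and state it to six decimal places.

Checks pass: Σm=0; 8 even; l₃=2∈[2,6].
(2·2+1)(2·4+1)(2·2+1) = 225
Δ: 4! 0! 4! / 9! → 1/630
sum: t=2:+1/16 = 1/16
3j²(2 4 2; 0 0 0) = Δ·Π!·Σ² = 2/35  (sign +1)
sum: t=1:−1/36 = -1/36
3j²(2 4 2; 1 0 -1) = Δ·Π!·Σ² = 8/315  (sign +1)
combine: 4πI² = 225·2/35·8/315 = 16/49
take √, sign +1: I = 0.16119702

0.161197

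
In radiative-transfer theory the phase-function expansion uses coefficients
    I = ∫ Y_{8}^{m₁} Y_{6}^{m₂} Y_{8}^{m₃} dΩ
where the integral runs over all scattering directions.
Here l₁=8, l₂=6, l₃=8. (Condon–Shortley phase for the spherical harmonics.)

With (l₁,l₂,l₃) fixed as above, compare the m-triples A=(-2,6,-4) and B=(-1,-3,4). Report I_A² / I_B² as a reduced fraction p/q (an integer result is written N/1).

l's match ⇒ only the (l;m) 3-j factors differ between A and B.
A: triangle coeff Δ(8,6,8) = 1/13742520792; Σ_t [6,6]: t=6:+1/8957952000 = 1/8957952000; (3j)²=1260/96577 [(8 6 8; -2 6 -4)], sign=+1
B: triangle coeff Δ(8,6,8) = 1/13742520792; Σ_t [0,3]: t=0:+1/9405849600 t=1:−1/464486400 t=2:+1/174182400 t=3:−1/447897600 = 11/7524679680; (3j)²=1375/193154 [(8 6 8; -1 -3 4)], sign=+1
I_A²/I_B² = (1260/96577)/(1375/193154) = 504/275

504/275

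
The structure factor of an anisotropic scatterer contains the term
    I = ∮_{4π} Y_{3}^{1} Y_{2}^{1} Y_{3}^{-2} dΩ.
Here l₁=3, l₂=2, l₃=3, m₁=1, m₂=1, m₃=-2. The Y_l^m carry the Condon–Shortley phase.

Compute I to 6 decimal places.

0.162868

Checks pass: Σm=0; 8 even; l₃=3∈[1,5].
(2·3+1)(2·2+1)(2·3+1) = 245
Δ: 2! 4! 2! / 9! → 1/3780
sum: t=0:+1/24 t=1:−1/4 t=2:+1/24 = -1/6
3j²(3 2 3; 0 0 0) = Δ·Π!·Σ² = 4/105  (sign +1)
sum: t=1:−1/12 t=2:+1/48 = -1/16
3j²(3 2 3; 1 1 -2) = Δ·Π!·Σ² = 1/28  (sign +1)
combine: 4πI² = 245·4/105·1/28 = 1/3
take √, sign +1: I = 0.16286750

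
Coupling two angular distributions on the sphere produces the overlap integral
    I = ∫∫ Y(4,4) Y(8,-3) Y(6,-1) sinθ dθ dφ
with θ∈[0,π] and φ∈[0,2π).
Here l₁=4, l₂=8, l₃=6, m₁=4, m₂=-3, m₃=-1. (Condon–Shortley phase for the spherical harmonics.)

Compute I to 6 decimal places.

Checks pass: Σm=0; 18 even; l₃=6∈[4,12].
(2·4+1)(2·8+1)(2·6+1) = 1989
Δ: 6! 2! 10! / 19! → 1/23279256
sum: t=2:+1/1658880 t=3:−1/518400 t=4:+1/1658880 = -1/1382400
3j²(4 8 6; 0 0 0) = Δ·Π!·Σ² = 504/46189  (sign -1)
sum: t=0:+1/20736000 = 1/20736000
3j²(4 8 6; 4 -3 -1) = Δ·Π!·Σ² = 49/4199  (sign -1)
combine: 4πI² = 1989·504/46189·49/4199 = 222264/877591
take √, sign +1: I = 0.14196574

0.141966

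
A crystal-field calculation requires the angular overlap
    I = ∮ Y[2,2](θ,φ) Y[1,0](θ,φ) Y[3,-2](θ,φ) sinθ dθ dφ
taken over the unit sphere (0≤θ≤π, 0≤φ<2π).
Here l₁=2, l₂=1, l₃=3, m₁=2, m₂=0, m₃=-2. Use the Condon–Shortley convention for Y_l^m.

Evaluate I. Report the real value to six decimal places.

0.184674

Rules hold: Σm=0, L=6 even, 1≤3≤3.
N = 5·3·7 = 105
Δ = 0!·4!·2!/7! = 1/105
Racah Σ t=0..0: t=0:+1/4 = 1/4
⇒ 3j(2 1 3; 0 0 0)² = 3/35, sgn -1
Racah Σ t=0..0: t=0:+1/24 = 1/24
⇒ 3j(2 1 3; 2 0 -2)² = 1/21, sgn -1
4πI² = N·(3j₀)²·(3jₘ)² = 3/7
I = +1·√(0.428571/4π) = 0.18467439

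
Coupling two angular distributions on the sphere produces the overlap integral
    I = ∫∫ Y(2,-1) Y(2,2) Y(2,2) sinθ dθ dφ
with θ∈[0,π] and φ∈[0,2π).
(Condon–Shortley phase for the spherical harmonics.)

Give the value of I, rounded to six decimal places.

m-sum = -1 + 2 + 2 = 3 ≠ 0 ⇒ I = 0

0.000000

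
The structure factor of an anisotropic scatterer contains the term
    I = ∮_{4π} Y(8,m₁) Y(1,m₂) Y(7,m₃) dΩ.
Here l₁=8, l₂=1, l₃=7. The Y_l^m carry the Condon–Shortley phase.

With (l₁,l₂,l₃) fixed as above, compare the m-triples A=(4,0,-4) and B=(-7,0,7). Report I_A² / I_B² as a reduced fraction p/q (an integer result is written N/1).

16/5

Shared (l₁,l₂,l₃)=(8,1,7): N and (l;000)² cancel in I_A²/I_B².
A: Δ = 2!·14!·0!/17! = 1/2040; Racah Σ t=1..1: t=1:−1/239500800 = -1/239500800; ⇒ 3j(8 1 7; 4 0 -4)² = 2/85, sgn +1
B: Δ = 2!·14!·0!/17! = 1/2040; Racah Σ t=1..1: t=1:−1/87178291200 = -1/87178291200; ⇒ 3j(8 1 7; -7 0 7)² = 1/136, sgn -1
I_A²/I_B² = (2/85)/(1/136) = 16/5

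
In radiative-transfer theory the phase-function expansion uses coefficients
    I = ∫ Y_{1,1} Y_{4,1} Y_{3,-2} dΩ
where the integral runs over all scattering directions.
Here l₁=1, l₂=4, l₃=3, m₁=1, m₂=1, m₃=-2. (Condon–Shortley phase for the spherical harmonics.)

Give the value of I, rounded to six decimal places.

Checks pass: Σm=0; 8 even; l₃=3∈[3,5].
(2·1+1)(2·4+1)(2·3+1) = 189
Δ: 2! 0! 6! / 9! → 1/252
sum: t=1:−1/36 = -1/36
3j²(1 4 3; 0 0 0) = Δ·Π!·Σ² = 4/63  (sign +1)
sum: t=0:+1/240 = 1/240
3j²(1 4 3; 1 1 -2) = Δ·Π!·Σ² = 1/84  (sign -1)
combine: 4πI² = 189·4/63·1/84 = 1/7
take √, sign -1: I = -0.10662181

-0.106622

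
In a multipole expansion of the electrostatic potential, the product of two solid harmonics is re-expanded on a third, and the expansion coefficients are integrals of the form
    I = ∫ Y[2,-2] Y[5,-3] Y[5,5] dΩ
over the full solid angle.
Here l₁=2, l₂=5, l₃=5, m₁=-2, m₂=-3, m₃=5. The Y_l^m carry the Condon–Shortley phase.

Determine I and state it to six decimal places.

0.088588

Checks pass: Σm=0; 12 even; l₃=5∈[3,7].
(2·2+1)(2·5+1)(2·5+1) = 605
Δ: 2! 2! 8! / 13! → 1/38610
sum: t=0:+1/2880 t=1:−1/576 t=2:+1/2880 = -1/960
3j²(2 5 5; 0 0 0) = Δ·Π!·Σ² = 10/429  (sign +1)
sum: t=2:+1/161280 = 1/161280
3j²(2 5 5; -2 -3 5) = Δ·Π!·Σ² = 1/143  (sign +1)
combine: 4πI² = 605·10/429·1/143 = 50/507
take √, sign +1: I = 0.08858824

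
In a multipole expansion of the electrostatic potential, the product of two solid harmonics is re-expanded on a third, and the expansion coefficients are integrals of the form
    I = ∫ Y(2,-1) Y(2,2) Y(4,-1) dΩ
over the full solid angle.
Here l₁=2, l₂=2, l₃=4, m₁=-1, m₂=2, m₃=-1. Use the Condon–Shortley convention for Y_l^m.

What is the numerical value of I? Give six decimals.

-0.090112

m-sum 0 ✓  L=8 even ✓  0≤4≤4 ✓
Π(2lᵢ+1) = 5×5×9 = 225
triangle coeff Δ(2,2,4) = 1/630
Σ_t [0,0]: t=0:+1/16 = 1/16
(3j)²=2/35 [(2 2 4; 0 0 0)], sign=+1
Σ_t [0,0]: t=0:+1/144 = 1/144
(3j)²=1/126 [(2 2 4; -1 2 -1)], sign=-1
⇒ 4πI² = 5/49
I = (-1)√(5/49/(4π)) = -0.09011188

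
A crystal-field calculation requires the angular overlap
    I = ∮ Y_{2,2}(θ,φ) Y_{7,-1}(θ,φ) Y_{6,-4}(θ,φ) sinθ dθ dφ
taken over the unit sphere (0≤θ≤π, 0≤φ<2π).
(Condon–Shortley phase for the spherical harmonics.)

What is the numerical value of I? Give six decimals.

0.000000

m-sum = 2 − 1 − 4 = -3 ≠ 0 ⇒ I = 0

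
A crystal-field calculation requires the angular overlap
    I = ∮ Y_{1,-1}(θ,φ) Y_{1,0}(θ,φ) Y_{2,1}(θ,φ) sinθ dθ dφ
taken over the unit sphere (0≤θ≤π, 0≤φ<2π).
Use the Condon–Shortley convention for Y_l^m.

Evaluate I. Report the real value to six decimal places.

Checks pass: Σm=0; 4 even; l₃=2∈[0,2].
(2·1+1)(2·1+1)(2·2+1) = 45
Δ: 0! 2! 2! / 5! → 1/30
sum: t=0:+1/1 = 1/1
3j²(1 1 2; 0 0 0) = Δ·Π!·Σ² = 2/15  (sign +1)
sum: t=0:+1/2 = 1/2
3j²(1 1 2; -1 0 1) = Δ·Π!·Σ² = 1/10  (sign -1)
combine: 4πI² = 45·2/15·1/10 = 3/5
take √, sign -1: I = -0.21850969

-0.218510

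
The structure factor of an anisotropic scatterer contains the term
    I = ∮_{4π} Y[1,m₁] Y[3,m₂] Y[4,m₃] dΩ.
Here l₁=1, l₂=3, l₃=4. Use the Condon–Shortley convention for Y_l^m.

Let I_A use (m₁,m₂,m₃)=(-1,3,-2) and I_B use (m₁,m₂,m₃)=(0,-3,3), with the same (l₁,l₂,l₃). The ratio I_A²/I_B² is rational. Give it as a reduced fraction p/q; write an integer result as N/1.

Same 1,3,4: normalisation and zero-m 3j drop out of the ratio.
A: Δ: 0! 2! 6! / 9! → 1/252; sum: t=0:+1/1440 = 1/1440; 3j²(1 3 4; -1 3 -2) = Δ·Π!·Σ² = 1/252  (sign +1)
B: Δ: 0! 2! 6! / 9! → 1/252; sum: t=0:+1/720 = 1/720; 3j²(1 3 4; 0 -3 3) = Δ·Π!·Σ² = 1/36  (sign -1)
I_A²/I_B² = (1/252)/(1/36) = 1/7

1/7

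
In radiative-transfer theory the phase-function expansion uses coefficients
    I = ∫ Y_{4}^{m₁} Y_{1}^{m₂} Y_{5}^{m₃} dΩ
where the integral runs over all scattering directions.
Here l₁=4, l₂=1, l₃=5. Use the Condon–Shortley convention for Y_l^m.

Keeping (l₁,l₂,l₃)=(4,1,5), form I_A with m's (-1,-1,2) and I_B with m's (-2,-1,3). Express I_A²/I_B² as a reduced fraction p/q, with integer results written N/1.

3/4

Same 4,1,5: normalisation and zero-m 3j drop out of the ratio.
A: Δ: 0! 8! 2! / 11! → 1/495; sum: t=0:+1/1440 = 1/1440; 3j²(4 1 5; -1 -1 2) = Δ·Π!·Σ² = 7/165  (sign -1)
B: Δ: 0! 8! 2! / 11! → 1/495; sum: t=0:+1/2880 = 1/2880; 3j²(4 1 5; -2 -1 3) = Δ·Π!·Σ² = 28/495  (sign +1)
I_A²/I_B² = (7/165)/(28/495) = 3/4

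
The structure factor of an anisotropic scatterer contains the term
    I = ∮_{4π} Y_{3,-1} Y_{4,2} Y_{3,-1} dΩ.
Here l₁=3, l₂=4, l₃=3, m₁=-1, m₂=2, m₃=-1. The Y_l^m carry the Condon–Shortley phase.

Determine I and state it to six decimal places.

0.162193

Checks pass: Σm=0; 10 even; l₃=3∈[1,7].
(2·3+1)(2·4+1)(2·3+1) = 441
Δ: 4! 2! 4! / 11! → 1/34650
sum: t=1:−1/72 t=2:+1/16 t=3:−1/72 = 5/144
3j²(3 4 3; 0 0 0) = Δ·Π!·Σ² = 2/77  (sign -1)
sum: t=2:+1/192 t=3:−1/36 t=4:+1/192 = -5/288
3j²(3 4 3; -1 2 -1) = Δ·Π!·Σ² = 20/693  (sign -1)
combine: 4πI² = 441·2/77·20/693 = 40/121
take √, sign +1: I = 0.16219310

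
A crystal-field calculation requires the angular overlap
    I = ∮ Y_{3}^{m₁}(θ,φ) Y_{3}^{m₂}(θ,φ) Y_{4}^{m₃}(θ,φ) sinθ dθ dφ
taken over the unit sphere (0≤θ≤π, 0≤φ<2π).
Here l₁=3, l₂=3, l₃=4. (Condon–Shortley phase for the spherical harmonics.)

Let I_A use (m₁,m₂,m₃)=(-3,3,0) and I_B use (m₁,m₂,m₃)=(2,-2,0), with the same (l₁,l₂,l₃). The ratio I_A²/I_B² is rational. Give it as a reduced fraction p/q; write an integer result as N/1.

9/49

Shared (l₁,l₂,l₃)=(3,3,4): N and (l;000)² cancel in I_A²/I_B².
A: Δ = 2!·4!·4!/11! = 1/34650; Racah Σ t=2..2: t=2:+1/1152 = 1/1152; ⇒ 3j(3 3 4; -3 3 0)² = 1/154, sgn +1
B: Δ = 2!·4!·4!/11! = 1/34650; Racah Σ t=0..1: t=0:+1/72 t=1:−1/576 = 7/576; ⇒ 3j(3 3 4; 2 -2 0)² = 7/198, sgn +1
I_A²/I_B² = (1/154)/(7/198) = 9/49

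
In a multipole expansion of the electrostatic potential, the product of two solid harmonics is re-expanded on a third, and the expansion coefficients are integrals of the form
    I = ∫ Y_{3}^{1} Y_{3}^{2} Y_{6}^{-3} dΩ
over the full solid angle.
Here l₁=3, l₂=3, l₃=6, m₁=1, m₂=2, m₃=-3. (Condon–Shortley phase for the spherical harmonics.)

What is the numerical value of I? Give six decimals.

-0.230476

Rules hold: Σm=0, L=12 even, 0≤6≤6.
N = 7·7·13 = 637
Δ = 0!·6!·6!/13! = 1/12012
Racah Σ t=0..0: t=0:+1/1296 = 1/1296
⇒ 3j(3 3 6; 0 0 0)² = 100/3003, sgn +1
Racah Σ t=0..0: t=0:+1/5760 = 1/5760
⇒ 3j(3 3 6; 1 2 -3)² = 9/286, sgn -1
4πI² = N·(3j₀)²·(3jₘ)² = 1050/1573
I = -1·√(0.667514/4π) = -0.23047581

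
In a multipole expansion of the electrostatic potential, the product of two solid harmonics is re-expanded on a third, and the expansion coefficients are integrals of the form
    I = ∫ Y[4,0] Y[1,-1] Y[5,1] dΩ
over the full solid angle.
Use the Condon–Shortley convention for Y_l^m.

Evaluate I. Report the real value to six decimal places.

Checks pass: Σm=0; 10 even; l₃=5∈[3,5].
(2·4+1)(2·1+1)(2·5+1) = 297
Δ: 0! 8! 2! / 11! → 1/495
sum: t=0:+1/576 = 1/576
3j²(4 1 5; 0 0 0) = Δ·Π!·Σ² = 5/99  (sign -1)
sum: t=0:+1/1152 = 1/1152
3j²(4 1 5; 0 -1 1) = Δ·Π!·Σ² = 1/33  (sign +1)
combine: 4πI² = 297·5/99·1/33 = 5/11
take √, sign -1: I = -0.19018827

-0.190188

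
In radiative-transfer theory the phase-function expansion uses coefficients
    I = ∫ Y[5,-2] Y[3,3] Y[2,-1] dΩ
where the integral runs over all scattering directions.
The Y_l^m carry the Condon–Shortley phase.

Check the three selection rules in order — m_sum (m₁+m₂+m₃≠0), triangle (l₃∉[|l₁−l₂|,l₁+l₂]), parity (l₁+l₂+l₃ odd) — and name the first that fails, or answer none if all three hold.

Σmᵢ = 0  ✓
l₃∈[|l₁−l₂|,l₁+l₂]=[2,8], have l₃=2  ✓
Σlᵢ = 10 ⇒ even  ✓

none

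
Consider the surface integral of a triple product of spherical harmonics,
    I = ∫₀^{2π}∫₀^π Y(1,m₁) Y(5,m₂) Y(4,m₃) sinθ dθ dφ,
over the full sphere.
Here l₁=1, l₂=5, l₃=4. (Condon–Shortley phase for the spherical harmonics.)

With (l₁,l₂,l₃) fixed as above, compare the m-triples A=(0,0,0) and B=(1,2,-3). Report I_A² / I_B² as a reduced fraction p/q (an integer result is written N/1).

25/3

Same 1,5,4: normalisation and zero-m 3j drop out of the ratio.
A: Δ: 2! 0! 8! / 11! → 1/495; sum: t=1:−1/576 = -1/576; 3j²(1 5 4; 0 0 0) = Δ·Π!·Σ² = 5/99  (sign -1)
B: Δ: 2! 0! 8! / 11! → 1/495; sum: t=0:+1/10080 = 1/10080; 3j²(1 5 4; 1 2 -3) = Δ·Π!·Σ² = 1/165  (sign -1)
I_A²/I_B² = (5/99)/(1/165) = 25/3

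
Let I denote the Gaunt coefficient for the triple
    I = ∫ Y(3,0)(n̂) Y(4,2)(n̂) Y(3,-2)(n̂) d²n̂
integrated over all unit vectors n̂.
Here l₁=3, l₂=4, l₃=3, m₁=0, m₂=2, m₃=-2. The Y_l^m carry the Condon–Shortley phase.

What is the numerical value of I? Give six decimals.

m-sum 0 ✓  L=10 even ✓  1≤3≤7 ✓
Π(2lᵢ+1) = 7×9×7 = 441
triangle coeff Δ(3,4,3) = 1/34650
Σ_t [1,3]: t=1:−1/72 t=2:+1/16 t=3:−1/72 = 5/144
(3j)²=2/77 [(3 4 3; 0 0 0)], sign=-1
Σ_t [2,3]: t=2:+1/96 t=3:−1/72 = -1/288
(3j)²=1/462 [(3 4 3; 0 2 -2)], sign=+1
⇒ 4πI² = 3/121
I = (-1)√(3/121/(4π)) = -0.04441841

-0.044418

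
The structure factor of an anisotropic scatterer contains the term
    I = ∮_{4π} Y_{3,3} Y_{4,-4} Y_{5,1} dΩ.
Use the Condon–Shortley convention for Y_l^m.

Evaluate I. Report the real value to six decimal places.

Rules hold: Σm=0, L=12 even, 1≤5≤7.
N = 7·9·11 = 693
Δ = 2!·4!·6!/13! = 1/180180
Racah Σ t=0..2: t=0:+1/576 t=1:−1/144 t=2:+1/576 = -1/288
⇒ 3j(3 4 5; 0 0 0)² = 20/1001, sgn +1
Racah Σ t=0..0: t=0:+1/34560 = 1/34560
⇒ 3j(3 4 5; 3 -4 1)² = 1/429, sgn +1
4πI² = N·(3j₀)²·(3jₘ)² = 60/1859
I = +1·√(0.0322754/4π) = 0.05067935

0.050679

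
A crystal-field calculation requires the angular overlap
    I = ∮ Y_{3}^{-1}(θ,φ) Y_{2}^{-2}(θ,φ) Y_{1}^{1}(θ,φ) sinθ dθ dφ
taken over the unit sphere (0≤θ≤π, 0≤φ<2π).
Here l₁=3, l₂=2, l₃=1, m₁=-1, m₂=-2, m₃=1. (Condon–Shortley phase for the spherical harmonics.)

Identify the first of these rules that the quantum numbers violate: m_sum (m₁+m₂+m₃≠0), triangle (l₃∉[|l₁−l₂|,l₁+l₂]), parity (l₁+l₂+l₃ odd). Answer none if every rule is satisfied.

azimuthal sum: -1 − 2 + 1 = -2  ✗
1 ≤ 1 ≤ 5 (triangle on l)
L = 3 + 2 + 1 = 6 (even)

m_sum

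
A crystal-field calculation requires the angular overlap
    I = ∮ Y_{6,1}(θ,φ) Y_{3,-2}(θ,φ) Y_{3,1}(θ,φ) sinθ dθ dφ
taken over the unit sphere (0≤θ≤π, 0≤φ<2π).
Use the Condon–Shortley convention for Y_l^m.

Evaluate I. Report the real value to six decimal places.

m-sum 0 ✓  L=12 even ✓  3≤3≤9 ✓
Π(2lᵢ+1) = 13×7×7 = 637
triangle coeff Δ(6,3,3) = 1/12012
Σ_t [3,3]: t=3:−1/1296 = -1/1296
(3j)²=100/3003 [(6 3 3; 0 0 0)], sign=+1
Σ_t [1,1]: t=1:−1/5760 = -1/5760
(3j)²=5/572 [(6 3 3; 1 -2 1)], sign=-1
⇒ 4πI² = 875/4719
I = (-1)√(875/4719/(4π)) = -0.12147142

-0.121471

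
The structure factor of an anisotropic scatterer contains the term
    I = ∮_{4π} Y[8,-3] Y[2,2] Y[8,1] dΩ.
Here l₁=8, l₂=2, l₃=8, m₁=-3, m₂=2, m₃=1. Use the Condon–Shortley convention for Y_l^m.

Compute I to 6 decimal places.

Rules hold: Σm=0, L=18 even, 6≤8≤10.
N = 17·5·17 = 1445
Δ = 2!·14!·2!/19! = 1/348840
Racah Σ t=0..2: t=0:+1/116121600 t=1:−1/25401600 t=2:+1/116121600 = -1/45158400
⇒ 3j(8 2 8; 0 0 0)² = 24/1615, sgn -1
Racah Σ t=2..2: t=2:+1/174182400 = 1/174182400
⇒ 3j(8 2 8; -3 2 1)² = 77/3876, sgn -1
4πI² = N·(3j₀)²·(3jₘ)² = 154/361
I = +1·√(0.426593/4π) = 0.18424759

0.184248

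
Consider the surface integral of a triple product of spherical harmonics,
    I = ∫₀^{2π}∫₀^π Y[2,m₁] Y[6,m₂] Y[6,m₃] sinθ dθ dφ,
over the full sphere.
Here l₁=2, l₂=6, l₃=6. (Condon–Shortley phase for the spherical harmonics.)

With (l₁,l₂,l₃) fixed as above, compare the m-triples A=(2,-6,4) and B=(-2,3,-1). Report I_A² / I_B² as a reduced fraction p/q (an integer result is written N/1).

11/60

Shared (l₁,l₂,l₃)=(2,6,6): N and (l;000)² cancel in I_A²/I_B².
A: Δ = 2!·2!·10!/15! = 1/90090; Racah Σ t=0..0: t=0:+1/14515200 = 1/14515200; ⇒ 3j(2 6 6; 2 -6 4)² = 2/455, sgn +1
B: Δ = 2!·2!·10!/15! = 1/90090; Racah Σ t=2..2: t=2:+1/120960 = 1/120960; ⇒ 3j(2 6 6; -2 3 -1)² = 24/1001, sgn -1
I_A²/I_B² = (2/455)/(24/1001) = 11/60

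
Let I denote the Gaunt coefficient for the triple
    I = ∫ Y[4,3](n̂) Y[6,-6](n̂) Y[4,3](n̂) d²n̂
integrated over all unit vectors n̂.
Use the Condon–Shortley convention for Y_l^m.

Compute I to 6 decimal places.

0.216205

Rules hold: Σm=0, L=14 even, 2≤4≤10.
N = 9·13·9 = 1053
Δ = 6!·2!·6!/15! = 1/1261260
Racah Σ t=2..4: t=2:+1/4608 t=3:−1/1296 t=4:+1/4608 = -7/20736
⇒ 3j(4 6 4; 0 0 0)² = 20/1287, sgn -1
Racah Σ t=0..0: t=0:+1/518400 = 1/518400
⇒ 3j(4 6 4; 3 -6 3)² = 7/195, sgn -1
4πI² = N·(3j₀)²·(3jₘ)² = 84/143
I = +1·√(0.587413/4π) = 0.21620548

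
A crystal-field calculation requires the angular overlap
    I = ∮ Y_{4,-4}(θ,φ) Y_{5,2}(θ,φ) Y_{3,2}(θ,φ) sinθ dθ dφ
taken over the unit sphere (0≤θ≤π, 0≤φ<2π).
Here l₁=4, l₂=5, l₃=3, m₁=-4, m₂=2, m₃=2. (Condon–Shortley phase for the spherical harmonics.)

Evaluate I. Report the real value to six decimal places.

Checks pass: Σm=0; 12 even; l₃=3∈[1,9].
(2·4+1)(2·5+1)(2·3+1) = 693
Δ: 6! 2! 4! / 13! → 1/180180
sum: t=2:+1/576 t=3:−1/144 t=4:+1/576 = -1/288
3j²(4 5 3; 0 0 0) = Δ·Π!·Σ² = 20/1001  (sign +1)
sum: t=6:+1/8640 = 1/8640
3j²(4 5 3; -4 2 2) = Δ·Π!·Σ² = 14/1287  (sign -1)
combine: 4πI² = 693·20/1001·14/1287 = 280/1859
take √, sign -1: I = -0.10947990

-0.109480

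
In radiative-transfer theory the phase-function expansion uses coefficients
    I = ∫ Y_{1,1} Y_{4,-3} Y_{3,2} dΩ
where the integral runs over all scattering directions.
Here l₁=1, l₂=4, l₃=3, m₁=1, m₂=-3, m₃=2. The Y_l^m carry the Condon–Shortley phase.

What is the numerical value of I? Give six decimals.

Rules hold: Σm=0, L=8 even, 3≤3≤5.
N = 3·9·7 = 189
Δ = 2!·0!·6!/9! = 1/252
Racah Σ t=1..1: t=1:−1/36 = -1/36
⇒ 3j(1 4 3; 0 0 0)² = 4/63, sgn +1
Racah Σ t=0..0: t=0:+1/240 = 1/240
⇒ 3j(1 4 3; 1 -3 2)² = 1/12, sgn -1
4πI² = N·(3j₀)²·(3jₘ)² = 1/1
I = -1·√(1/4π) = -0.28209479

-0.282095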